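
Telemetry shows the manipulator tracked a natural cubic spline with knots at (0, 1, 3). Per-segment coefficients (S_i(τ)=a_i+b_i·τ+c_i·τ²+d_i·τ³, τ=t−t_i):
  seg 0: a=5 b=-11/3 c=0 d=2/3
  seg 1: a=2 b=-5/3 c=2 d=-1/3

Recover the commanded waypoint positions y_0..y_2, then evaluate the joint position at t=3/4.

y_0=5 y_1=2 y_2=4
S(3/4) = 81/32

y_0 = S_0(0) = a_0 = 5
y_1 = S_1(0) = a_1 = 2
y_2 = S_1(2) = 4
t_q=3/4 is in segment 0 (τ=3/4); S_0(τ)=81/32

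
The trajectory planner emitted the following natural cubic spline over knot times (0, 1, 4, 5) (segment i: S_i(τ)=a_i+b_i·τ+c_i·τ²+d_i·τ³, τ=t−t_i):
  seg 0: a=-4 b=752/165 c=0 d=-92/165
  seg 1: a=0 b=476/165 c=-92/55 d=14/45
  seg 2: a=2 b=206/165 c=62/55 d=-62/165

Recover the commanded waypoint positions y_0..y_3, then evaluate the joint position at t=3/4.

y_0 = S_0(0) = a_0 = -4
y_1 = S_1(0) = a_1 = 0
y_2 = S_2(0) = a_2 = 2
y_3 = S_2(1) = 4
t_q=3/4 is in segment 0 (τ=3/4); S_0(τ)=-719/880

y_0=-4 y_1=0 y_2=2 y_3=4
S(3/4) = -719/880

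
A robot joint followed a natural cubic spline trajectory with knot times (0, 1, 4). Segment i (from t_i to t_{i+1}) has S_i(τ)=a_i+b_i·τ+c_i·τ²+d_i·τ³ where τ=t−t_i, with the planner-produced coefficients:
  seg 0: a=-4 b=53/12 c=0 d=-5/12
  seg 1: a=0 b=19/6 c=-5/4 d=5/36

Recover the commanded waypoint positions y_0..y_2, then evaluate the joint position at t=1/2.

y_0 = S_0(0) = a_0 = -4
y_1 = S_1(0) = a_1 = 0
y_2 = S_1(3) = 2
t_q=1/2 is in segment 0 (τ=1/2); S_0(τ)=-59/32

y_0=-4 y_1=0 y_2=2
S(1/2) = -59/32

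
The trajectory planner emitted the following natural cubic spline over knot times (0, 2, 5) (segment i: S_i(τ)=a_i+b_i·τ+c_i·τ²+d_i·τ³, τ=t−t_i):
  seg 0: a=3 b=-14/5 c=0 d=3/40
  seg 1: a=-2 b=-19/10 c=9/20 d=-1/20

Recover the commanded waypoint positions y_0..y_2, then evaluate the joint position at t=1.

y_0 = S_0(0) = a_0 = 3
y_1 = S_1(0) = a_1 = -2
y_2 = S_1(3) = -5
t_q=1 is in segment 0 (τ=1); S_0(τ)=11/40

y_0=3 y_1=-2 y_2=-5
S(1) = 11/40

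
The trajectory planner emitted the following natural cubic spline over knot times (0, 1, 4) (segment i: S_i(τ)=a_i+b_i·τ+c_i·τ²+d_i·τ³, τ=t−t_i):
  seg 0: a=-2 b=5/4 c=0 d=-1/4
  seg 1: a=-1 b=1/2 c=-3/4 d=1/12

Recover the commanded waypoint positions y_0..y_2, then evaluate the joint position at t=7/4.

y_0=-2 y_1=-1 y_2=-4
S(7/4) = -259/256

y_0 = S_0(0) = a_0 = -2
y_1 = S_1(0) = a_1 = -1
y_2 = S_1(3) = -4
t_q=7/4 is in segment 1 (τ=3/4); S_1(τ)=-259/256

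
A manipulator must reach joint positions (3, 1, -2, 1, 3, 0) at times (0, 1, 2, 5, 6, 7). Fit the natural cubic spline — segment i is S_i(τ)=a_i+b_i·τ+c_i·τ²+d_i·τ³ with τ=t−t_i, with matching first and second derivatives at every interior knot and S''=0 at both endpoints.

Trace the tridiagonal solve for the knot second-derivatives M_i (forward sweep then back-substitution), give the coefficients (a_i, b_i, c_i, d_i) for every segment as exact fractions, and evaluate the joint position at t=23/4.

Δ: Δ0=-2, Δ1=-3, Δ2=1, Δ3=2, Δ4=-3
row 1: diag=4, rhs=-6; c'=1/4, d'=-3/2
row 2: denom=8−1·1/4=31/4; d'=(24−1·-3/2)/(31/4)=102/31
row 3: denom=8−3·12/31=212/31; d'=(6−3·102/31)/(212/31)=-30/53
row 4: denom=4−1·31/212=817/212; d'=(-30−1·-30/53)/(817/212)=-6240/817
back: M4=-6240/817
back: M3=-30/53−31/212·-6240/817=450/817
back: M2=102/31−12/31·450/817=2514/817
back: M1=-3/2−1/4·2514/817=-1854/817
M: M0=0, M1=-1854/817, M2=2514/817, M3=450/817, M4=-6240/817, M5=0
seg 0: a=3, c=M0/2=0, d=(M1−M0)/(6·1)=-309/817, b=Δ0−h0·(2M0+M1)/6=-1325/817
seg 1: a=1, c=M1/2=-927/817, d=(M2−M1)/(6·1)=728/817, b=Δ1−h1·(2M1+M2)/6=-2252/817
seg 2: a=-2, c=M2/2=1257/817, d=(M3−M2)/(6·3)=-8/57, b=Δ2−h2·(2M2+M3)/6=-1922/817
seg 3: a=1, c=M3/2=225/817, d=(M4−M3)/(6·1)=-1115/817, b=Δ3−h3·(2M3+M4)/6=2524/817
seg 4: a=3, c=M4/2=-3120/817, d=(M5−M4)/(6·1)=1040/817, b=Δ4−h4·(2M4+M5)/6=-371/817
t_q=23/4 → seg 3, τ=3/4; S=1+2524/817·τ+225/817·τ²+-1115/817·τ³=151435/52288

  seg 0: a=3 b=-1325/817 c=0 d=-309/817
  seg 1: a=1 b=-2252/817 c=-927/817 d=728/817
  seg 2: a=-2 b=-1922/817 c=1257/817 d=-8/57
  seg 3: a=1 b=2524/817 c=225/817 d=-1115/817
  seg 4: a=3 b=-371/817 c=-3120/817 d=1040/817
S(23/4) = 151435/52288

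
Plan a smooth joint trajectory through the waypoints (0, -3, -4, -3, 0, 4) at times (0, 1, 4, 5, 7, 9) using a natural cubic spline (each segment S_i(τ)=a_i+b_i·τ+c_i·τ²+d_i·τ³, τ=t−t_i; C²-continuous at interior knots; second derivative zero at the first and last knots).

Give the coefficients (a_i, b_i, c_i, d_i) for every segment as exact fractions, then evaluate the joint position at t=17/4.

Δ: Δ0=-3, Δ1=-1/3, Δ2=1, Δ3=3/2, Δ4=2
row 1: diag=8, rhs=16; c'=3/8, d'=2
row 2: denom=8−3·3/8=55/8; d'=(8−3·2)/(55/8)=16/55
row 3: denom=6−1·8/55=322/55; d'=(3−1·16/55)/(322/55)=149/322
row 4: denom=8−2·55/161=1178/161; d'=(3−2·149/322)/(1178/161)=167/589
back: M4=167/589
back: M3=149/322−55/161·167/589=431/1178
back: M2=16/55−8/55·431/1178=140/589
back: M1=2−3/8·140/589=2251/1178
M: M0=0, M1=2251/1178, M2=140/589, M3=431/1178, M4=167/589, M5=0
seg 0: a=0, c=M0/2=0, d=(M1−M0)/(6·1)=2251/7068, b=Δ0−h0·(2M0+M1)/6=-23455/7068
seg 1: a=-3, c=M1/2=2251/2356, d=(M2−M1)/(6·3)=-219/2356, b=Δ1−h1·(2M1+M2)/6=-8351/3534
seg 2: a=-4, c=M2/2=70/589, d=(M3−M2)/(6·1)=151/7068, b=Δ2−h2·(2M2+M3)/6=6077/7068
seg 3: a=-3, c=M3/2=431/2356, d=(M4−M3)/(6·2)=-97/14136, b=Δ3−h3·(2M3+M4)/6=4105/3534
seg 4: a=0, c=M4/2=167/1178, d=(M5−M4)/(6·2)=-167/7068, b=Δ4−h4·(2M4+M5)/6=3200/1767
t_q=17/4 → seg 2, τ=1/4; S=-4+6077/7068·τ+70/589·τ²+151/7068·τ³=-569555/150784

  seg 0: a=0 b=-23455/7068 c=0 d=2251/7068
  seg 1: a=-3 b=-8351/3534 c=2251/2356 d=-219/2356
  seg 2: a=-4 b=6077/7068 c=70/589 d=151/7068
  seg 3: a=-3 b=4105/3534 c=431/2356 d=-97/14136
  seg 4: a=0 b=3200/1767 c=167/1178 d=-167/7068
S(17/4) = -569555/150784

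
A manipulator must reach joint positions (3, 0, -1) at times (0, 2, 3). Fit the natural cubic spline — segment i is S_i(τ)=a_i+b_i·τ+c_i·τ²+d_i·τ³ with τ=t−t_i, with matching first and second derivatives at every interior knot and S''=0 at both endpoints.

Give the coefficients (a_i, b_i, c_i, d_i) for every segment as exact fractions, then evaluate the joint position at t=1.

  seg 0: a=3 b=-5/3 c=0 d=1/24
  seg 1: a=0 b=-7/6 c=1/4 d=-1/12
S(1) = 11/8

Δ: Δ0=-3/2, Δ1=-1
row 1: diag=6, rhs=3; c'=1/6, d'=1/2
back: M1=1/2
M: M0=0, M1=1/2, M2=0
seg 0: a=3, c=M0/2=0, d=(M1−M0)/(6·2)=1/24, b=Δ0−h0·(2M0+M1)/6=-5/3
seg 1: a=0, c=M1/2=1/4, d=(M2−M1)/(6·1)=-1/12, b=Δ1−h1·(2M1+M2)/6=-7/6
t_q=1 → seg 0, τ=1; S=3+-5/3·τ+0·τ²+1/24·τ³=11/8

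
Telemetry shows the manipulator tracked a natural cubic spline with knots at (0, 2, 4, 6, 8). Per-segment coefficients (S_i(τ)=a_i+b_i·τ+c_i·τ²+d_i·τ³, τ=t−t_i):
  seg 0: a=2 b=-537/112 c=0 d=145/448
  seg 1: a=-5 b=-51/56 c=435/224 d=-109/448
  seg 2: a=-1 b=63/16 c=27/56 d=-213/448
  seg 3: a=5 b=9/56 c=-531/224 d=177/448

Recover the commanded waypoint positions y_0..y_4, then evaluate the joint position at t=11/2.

y_0 = S_0(0) = a_0 = 2
y_1 = S_1(0) = a_1 = -5
y_2 = S_2(0) = a_2 = -1
y_3 = S_3(0) = a_3 = 5
y_4 = S_3(2) = -1
t_q=11/2 is in segment 2 (τ=3/2); S_2(τ)=15721/3584

y_0=2 y_1=-5 y_2=-1 y_3=5 y_4=-1
S(11/2) = 15721/3584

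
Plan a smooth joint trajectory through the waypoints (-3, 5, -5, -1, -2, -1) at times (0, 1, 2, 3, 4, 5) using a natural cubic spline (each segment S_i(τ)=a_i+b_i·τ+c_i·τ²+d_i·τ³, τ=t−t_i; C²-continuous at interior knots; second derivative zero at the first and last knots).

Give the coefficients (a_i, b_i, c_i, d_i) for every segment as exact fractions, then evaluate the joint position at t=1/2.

Δ: Δ0=8, Δ1=-10, Δ2=4, Δ3=-1, Δ4=1
row 1: diag=4, rhs=-108; c'=1/4, d'=-27
row 2: denom=4−1·1/4=15/4; d'=(84−1·-27)/(15/4)=148/5
row 3: denom=4−1·4/15=56/15; d'=(-30−1·148/5)/(56/15)=-447/28
row 4: denom=4−1·15/56=209/56; d'=(12−1·-447/28)/(209/56)=1566/209
back: M4=1566/209
back: M3=-447/28−15/56·1566/209=-3756/209
back: M2=148/5−4/15·-3756/209=7188/209
back: M1=-27−1/4·7188/209=-7440/209
M: M0=0, M1=-7440/209, M2=7188/209, M3=-3756/209, M4=1566/209, M5=0
seg 0: a=-3, c=M0/2=0, d=(M1−M0)/(6·1)=-1240/209, b=Δ0−h0·(2M0+M1)/6=2912/209
seg 1: a=5, c=M1/2=-3720/209, d=(M2−M1)/(6·1)=2438/209, b=Δ1−h1·(2M1+M2)/6=-808/209
seg 2: a=-5, c=M2/2=3594/209, d=(M3−M2)/(6·1)=-96/11, b=Δ2−h2·(2M2+M3)/6=-934/209
seg 3: a=-1, c=M3/2=-1878/209, d=(M4−M3)/(6·1)=887/209, b=Δ3−h3·(2M3+M4)/6=782/209
seg 4: a=-2, c=M4/2=783/209, d=(M5−M4)/(6·1)=-261/209, b=Δ4−h4·(2M4+M5)/6=-313/209
t_q=1/2 → seg 0, τ=1/2; S=-3+2912/209·τ+0·τ²+-1240/209·τ³=674/209

  seg 0: a=-3 b=2912/209 c=0 d=-1240/209
  seg 1: a=5 b=-808/209 c=-3720/209 d=2438/209
  seg 2: a=-5 b=-934/209 c=3594/209 d=-96/11
  seg 3: a=-1 b=782/209 c=-1878/209 d=887/209
  seg 4: a=-2 b=-313/209 c=783/209 d=-261/209
S(1/2) = 674/209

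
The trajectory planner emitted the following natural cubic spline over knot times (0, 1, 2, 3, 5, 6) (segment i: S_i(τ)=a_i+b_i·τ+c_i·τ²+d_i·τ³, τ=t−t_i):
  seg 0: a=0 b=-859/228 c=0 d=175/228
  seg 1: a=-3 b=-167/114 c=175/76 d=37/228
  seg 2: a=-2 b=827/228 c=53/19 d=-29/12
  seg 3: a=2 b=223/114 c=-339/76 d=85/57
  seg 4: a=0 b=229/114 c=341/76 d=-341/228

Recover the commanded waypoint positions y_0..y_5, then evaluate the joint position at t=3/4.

y_0=0 y_1=-3 y_2=-2 y_3=2 y_4=0 y_5=5
S(3/4) = -12169/4864

y_0 = S_0(0) = a_0 = 0
y_1 = S_1(0) = a_1 = -3
y_2 = S_2(0) = a_2 = -2
y_3 = S_3(0) = a_3 = 2
y_4 = S_4(0) = a_4 = 0
y_5 = S_4(1) = 5
t_q=3/4 is in segment 0 (τ=3/4); S_0(τ)=-12169/4864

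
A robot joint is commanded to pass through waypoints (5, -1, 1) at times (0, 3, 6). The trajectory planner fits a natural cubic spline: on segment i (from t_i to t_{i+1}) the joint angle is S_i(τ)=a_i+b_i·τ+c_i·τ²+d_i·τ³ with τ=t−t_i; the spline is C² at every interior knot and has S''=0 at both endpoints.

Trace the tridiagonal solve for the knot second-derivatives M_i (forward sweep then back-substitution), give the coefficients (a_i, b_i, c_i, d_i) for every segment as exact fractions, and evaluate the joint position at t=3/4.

Δ: Δ0=-2, Δ1=2/3
row 1: diag=12, rhs=16; c'=1/4, d'=4/3
back: M1=4/3
M: M0=0, M1=4/3, M2=0
seg 0: a=5, c=M0/2=0, d=(M1−M0)/(6·3)=2/27, b=Δ0−h0·(2M0+M1)/6=-8/3
seg 1: a=-1, c=M1/2=2/3, d=(M2−M1)/(6·3)=-2/27, b=Δ1−h1·(2M1+M2)/6=-2/3
t_q=3/4 → seg 0, τ=3/4; S=5+-8/3·τ+0·τ²+2/27·τ³=97/32

  seg 0: a=5 b=-8/3 c=0 d=2/27
  seg 1: a=-1 b=-2/3 c=2/3 d=-2/27
S(3/4) = 97/32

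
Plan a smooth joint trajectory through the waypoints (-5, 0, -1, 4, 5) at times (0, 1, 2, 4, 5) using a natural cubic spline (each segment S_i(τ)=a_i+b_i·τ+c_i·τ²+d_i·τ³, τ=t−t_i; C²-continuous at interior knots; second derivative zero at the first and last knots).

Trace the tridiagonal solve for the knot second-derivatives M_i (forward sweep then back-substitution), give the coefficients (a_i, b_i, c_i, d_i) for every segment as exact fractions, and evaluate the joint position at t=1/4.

  seg 0: a=-5 b=413/61 c=0 d=-108/61
  seg 1: a=0 b=89/61 c=-324/61 d=174/61
  seg 2: a=-1 b=-37/61 c=198/61 d=-413/488
  seg 3: a=4 b=271/122 c=-447/244 d=149/244
S(1/4) = -3255/976

Δ: Δ0=5, Δ1=-1, Δ2=5/2, Δ3=1
row 1: diag=4, rhs=-36; c'=1/4, d'=-9
row 2: denom=6−1·1/4=23/4; d'=(21−1·-9)/(23/4)=120/23
row 3: denom=6−2·8/23=122/23; d'=(-9−2·120/23)/(122/23)=-447/122
back: M3=-447/122
back: M2=120/23−8/23·-447/122=396/61
back: M1=-9−1/4·396/61=-648/61
M: M0=0, M1=-648/61, M2=396/61, M3=-447/122, M4=0
seg 0: a=-5, c=M0/2=0, d=(M1−M0)/(6·1)=-108/61, b=Δ0−h0·(2M0+M1)/6=413/61
seg 1: a=0, c=M1/2=-324/61, d=(M2−M1)/(6·1)=174/61, b=Δ1−h1·(2M1+M2)/6=89/61
seg 2: a=-1, c=M2/2=198/61, d=(M3−M2)/(6·2)=-413/488, b=Δ2−h2·(2M2+M3)/6=-37/61
seg 3: a=4, c=M3/2=-447/244, d=(M4−M3)/(6·1)=149/244, b=Δ3−h3·(2M3+M4)/6=271/122
t_q=1/4 → seg 0, τ=1/4; S=-5+413/61·τ+0·τ²+-108/61·τ³=-3255/976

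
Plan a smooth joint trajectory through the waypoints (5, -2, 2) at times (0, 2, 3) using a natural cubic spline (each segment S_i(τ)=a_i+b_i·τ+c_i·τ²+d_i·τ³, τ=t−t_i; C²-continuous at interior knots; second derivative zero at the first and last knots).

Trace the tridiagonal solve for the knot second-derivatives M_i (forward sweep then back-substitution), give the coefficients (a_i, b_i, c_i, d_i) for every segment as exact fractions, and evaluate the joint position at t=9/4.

  seg 0: a=5 b=-6 c=0 d=5/8
  seg 1: a=-2 b=3/2 c=15/4 d=-5/4
S(9/4) = -361/256

Δ: Δ0=-7/2, Δ1=4
row 1: diag=6, rhs=45; c'=1/6, d'=15/2
back: M1=15/2
M: M0=0, M1=15/2, M2=0
seg 0: a=5, c=M0/2=0, d=(M1−M0)/(6·2)=5/8, b=Δ0−h0·(2M0+M1)/6=-6
seg 1: a=-2, c=M1/2=15/4, d=(M2−M1)/(6·1)=-5/4, b=Δ1−h1·(2M1+M2)/6=3/2
t_q=9/4 → seg 1, τ=1/4; S=-2+3/2·τ+15/4·τ²+-5/4·τ³=-361/256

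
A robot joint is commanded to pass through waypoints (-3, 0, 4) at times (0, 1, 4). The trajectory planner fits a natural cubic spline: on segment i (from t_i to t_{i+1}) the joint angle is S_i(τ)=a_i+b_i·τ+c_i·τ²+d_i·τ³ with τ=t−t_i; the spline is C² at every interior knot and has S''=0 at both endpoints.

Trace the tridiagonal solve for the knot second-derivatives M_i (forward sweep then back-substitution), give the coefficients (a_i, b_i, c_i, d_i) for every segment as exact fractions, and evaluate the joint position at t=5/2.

Δ: Δ0=3, Δ1=4/3
row 1: diag=8, rhs=-10; c'=3/8, d'=-5/4
back: M1=-5/4
M: M0=0, M1=-5/4, M2=0
seg 0: a=-3, c=M0/2=0, d=(M1−M0)/(6·1)=-5/24, b=Δ0−h0·(2M0+M1)/6=77/24
seg 1: a=0, c=M1/2=-5/8, d=(M2−M1)/(6·3)=5/72, b=Δ1−h1·(2M1+M2)/6=31/12
t_q=5/2 → seg 1, τ=3/2; S=0+31/12·τ+-5/8·τ²+5/72·τ³=173/64

  seg 0: a=-3 b=77/24 c=0 d=-5/24
  seg 1: a=0 b=31/12 c=-5/8 d=5/72
S(5/2) = 173/64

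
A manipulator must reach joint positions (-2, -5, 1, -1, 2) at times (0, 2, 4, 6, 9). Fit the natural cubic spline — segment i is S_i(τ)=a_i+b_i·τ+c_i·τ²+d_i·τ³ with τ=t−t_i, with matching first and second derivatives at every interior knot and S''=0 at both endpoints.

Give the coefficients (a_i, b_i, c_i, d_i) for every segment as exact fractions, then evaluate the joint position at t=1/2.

  seg 0: a=-2 b=-214/71 c=0 d=215/568
  seg 1: a=-5 b=217/142 c=645/284 d=-109/142
  seg 2: a=1 b=199/142 c=-663/284 d=161/284
  seg 3: a=-1 b=-161/142 c=303/284 d=-101/852
S(1/2) = -15721/4544

Δ: Δ0=-3/2, Δ1=3, Δ2=-1, Δ3=1
row 1: diag=8, rhs=27; c'=1/4, d'=27/8
row 2: denom=8−2·1/4=15/2; d'=(-24−2·27/8)/(15/2)=-41/10
row 3: denom=10−2·4/15=142/15; d'=(12−2·-41/10)/(142/15)=303/142
back: M3=303/142
back: M2=-41/10−4/15·303/142=-663/142
back: M1=27/8−1/4·-663/142=645/142
M: M0=0, M1=645/142, M2=-663/142, M3=303/142, M4=0
seg 0: a=-2, c=M0/2=0, d=(M1−M0)/(6·2)=215/568, b=Δ0−h0·(2M0+M1)/6=-214/71
seg 1: a=-5, c=M1/2=645/284, d=(M2−M1)/(6·2)=-109/142, b=Δ1−h1·(2M1+M2)/6=217/142
seg 2: a=1, c=M2/2=-663/284, d=(M3−M2)/(6·2)=161/284, b=Δ2−h2·(2M2+M3)/6=199/142
seg 3: a=-1, c=M3/2=303/284, d=(M4−M3)/(6·3)=-101/852, b=Δ3−h3·(2M3+M4)/6=-161/142
t_q=1/2 → seg 0, τ=1/2; S=-2+-214/71·τ+0·τ²+215/568·τ³=-15721/4544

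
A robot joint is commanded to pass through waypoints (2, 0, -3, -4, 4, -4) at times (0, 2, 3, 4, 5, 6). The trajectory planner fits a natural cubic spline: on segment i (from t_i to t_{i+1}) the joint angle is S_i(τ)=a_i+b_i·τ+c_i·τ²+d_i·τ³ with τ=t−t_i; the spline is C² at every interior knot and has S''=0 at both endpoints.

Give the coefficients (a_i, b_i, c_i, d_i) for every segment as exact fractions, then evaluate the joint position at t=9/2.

Δ: Δ0=-1, Δ1=-3, Δ2=-1, Δ3=8, Δ4=-8
row 1: diag=6, rhs=-12; c'=1/6, d'=-2
row 2: denom=4−1·1/6=23/6; d'=(12−1·-2)/(23/6)=84/23
row 3: denom=4−1·6/23=86/23; d'=(54−1·84/23)/(86/23)=579/43
row 4: denom=4−1·23/86=321/86; d'=(-96−1·579/43)/(321/86)=-3138/107
back: M4=-3138/107
back: M3=579/43−23/86·-3138/107=2280/107
back: M2=84/23−6/23·2280/107=-204/107
back: M1=-2−1/6·-204/107=-180/107
M: M0=0, M1=-180/107, M2=-204/107, M3=2280/107, M4=-3138/107, M5=0
seg 0: a=2, c=M0/2=0, d=(M1−M0)/(6·2)=-15/107, b=Δ0−h0·(2M0+M1)/6=-47/107
seg 1: a=0, c=M1/2=-90/107, d=(M2−M1)/(6·1)=-4/107, b=Δ1−h1·(2M1+M2)/6=-227/107
seg 2: a=-3, c=M2/2=-102/107, d=(M3−M2)/(6·1)=414/107, b=Δ2−h2·(2M2+M3)/6=-419/107
seg 3: a=-4, c=M3/2=1140/107, d=(M4−M3)/(6·1)=-903/107, b=Δ3−h3·(2M3+M4)/6=619/107
seg 4: a=4, c=M4/2=-1569/107, d=(M5−M4)/(6·1)=523/107, b=Δ4−h4·(2M4+M5)/6=190/107
t_q=9/2 → seg 3, τ=1/2; S=-4+619/107·τ+1140/107·τ²+-903/107·τ³=429/856

  seg 0: a=2 b=-47/107 c=0 d=-15/107
  seg 1: a=0 b=-227/107 c=-90/107 d=-4/107
  seg 2: a=-3 b=-419/107 c=-102/107 d=414/107
  seg 3: a=-4 b=619/107 c=1140/107 d=-903/107
  seg 4: a=4 b=190/107 c=-1569/107 d=523/107
S(9/2) = 429/856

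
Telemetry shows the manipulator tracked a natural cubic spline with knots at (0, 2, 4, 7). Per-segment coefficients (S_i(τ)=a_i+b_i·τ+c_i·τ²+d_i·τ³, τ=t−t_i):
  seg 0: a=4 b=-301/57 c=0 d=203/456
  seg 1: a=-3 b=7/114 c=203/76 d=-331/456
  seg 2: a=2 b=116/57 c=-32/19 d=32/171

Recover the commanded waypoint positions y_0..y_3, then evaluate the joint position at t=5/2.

y_0 = S_0(0) = a_0 = 4
y_1 = S_1(0) = a_1 = -3
y_2 = S_2(0) = a_2 = 2
y_3 = S_2(3) = -2
t_q=5/2 is in segment 1 (τ=1/2); S_1(τ)=-2909/1216

y_0=4 y_1=-3 y_2=2 y_3=-2
S(5/2) = -2909/1216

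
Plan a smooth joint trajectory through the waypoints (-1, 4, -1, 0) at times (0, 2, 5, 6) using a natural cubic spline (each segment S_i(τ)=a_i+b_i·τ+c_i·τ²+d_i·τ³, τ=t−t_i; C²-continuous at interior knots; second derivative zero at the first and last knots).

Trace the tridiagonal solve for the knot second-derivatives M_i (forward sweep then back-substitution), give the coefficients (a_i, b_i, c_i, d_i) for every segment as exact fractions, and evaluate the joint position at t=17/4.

Δ: Δ0=5/2, Δ1=-5/3, Δ2=1
row 1: diag=10, rhs=-25; c'=3/10, d'=-5/2
row 2: denom=8−3·3/10=71/10; d'=(16−3·-5/2)/(71/10)=235/71
back: M2=235/71
back: M1=-5/2−3/10·235/71=-248/71
M: M0=0, M1=-248/71, M2=235/71, M3=0
seg 0: a=-1, c=M0/2=0, d=(M1−M0)/(6·2)=-62/213, b=Δ0−h0·(2M0+M1)/6=1561/426
seg 1: a=4, c=M1/2=-124/71, d=(M2−M1)/(6·3)=161/426, b=Δ1−h1·(2M1+M2)/6=73/426
seg 2: a=-1, c=M2/2=235/142, d=(M3−M2)/(6·1)=-235/426, b=Δ2−h2·(2M2+M3)/6=-22/213
t_q=17/4 → seg 1, τ=9/4; S=4+73/426·τ+-124/71·τ²+161/426·τ³=-1373/9088

  seg 0: a=-1 b=1561/426 c=0 d=-62/213
  seg 1: a=4 b=73/426 c=-124/71 d=161/426
  seg 2: a=-1 b=-22/213 c=235/142 d=-235/426
S(17/4) = -1373/9088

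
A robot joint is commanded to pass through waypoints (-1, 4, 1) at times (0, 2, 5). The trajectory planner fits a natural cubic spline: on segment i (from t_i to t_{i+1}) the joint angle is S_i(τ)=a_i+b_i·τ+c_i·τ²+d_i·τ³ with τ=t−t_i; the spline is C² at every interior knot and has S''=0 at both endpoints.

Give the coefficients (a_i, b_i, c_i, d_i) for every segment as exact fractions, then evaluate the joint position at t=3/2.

  seg 0: a=-1 b=16/5 c=0 d=-7/40
  seg 1: a=4 b=11/10 c=-21/20 d=7/60
S(3/2) = 1027/320

Δ: Δ0=5/2, Δ1=-1
row 1: diag=10, rhs=-21; c'=3/10, d'=-21/10
back: M1=-21/10
M: M0=0, M1=-21/10, M2=0
seg 0: a=-1, c=M0/2=0, d=(M1−M0)/(6·2)=-7/40, b=Δ0−h0·(2M0+M1)/6=16/5
seg 1: a=4, c=M1/2=-21/20, d=(M2−M1)/(6·3)=7/60, b=Δ1−h1·(2M1+M2)/6=11/10
t_q=3/2 → seg 0, τ=3/2; S=-1+16/5·τ+0·τ²+-7/40·τ³=1027/320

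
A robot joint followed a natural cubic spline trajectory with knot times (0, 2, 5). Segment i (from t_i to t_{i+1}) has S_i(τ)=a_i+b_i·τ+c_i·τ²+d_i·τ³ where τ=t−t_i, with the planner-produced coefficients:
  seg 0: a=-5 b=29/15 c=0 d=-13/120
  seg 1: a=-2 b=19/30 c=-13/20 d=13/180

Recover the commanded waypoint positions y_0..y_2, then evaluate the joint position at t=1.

y_0 = S_0(0) = a_0 = -5
y_1 = S_1(0) = a_1 = -2
y_2 = S_1(3) = -4
t_q=1 is in segment 0 (τ=1); S_0(τ)=-127/40

y_0=-5 y_1=-2 y_2=-4
S(1) = -127/40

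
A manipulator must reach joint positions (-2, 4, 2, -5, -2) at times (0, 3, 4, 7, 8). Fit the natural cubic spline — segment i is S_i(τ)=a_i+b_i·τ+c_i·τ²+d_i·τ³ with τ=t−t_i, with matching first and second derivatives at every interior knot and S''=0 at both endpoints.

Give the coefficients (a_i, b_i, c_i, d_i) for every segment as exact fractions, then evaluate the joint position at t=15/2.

  seg 0: a=-2 b=367/108 c=0 d=-151/972
  seg 1: a=4 b=-43/54 c=-151/108 d=7/36
  seg 2: a=2 b=-325/108 c=-22/27 d=337/972
  seg 3: a=-5 b=79/54 c=83/36 d=-83/108
S(15/2) = -1091/288

Δ: Δ0=2, Δ1=-2, Δ2=-7/3, Δ3=3
row 1: diag=8, rhs=-24; c'=1/8, d'=-3
row 2: denom=8−1·1/8=63/8; d'=(-2−1·-3)/(63/8)=8/63
row 3: denom=8−3·8/21=48/7; d'=(32−3·8/63)/(48/7)=83/18
back: M3=83/18
back: M2=8/63−8/21·83/18=-44/27
back: M1=-3−1/8·-44/27=-151/54
M: M0=0, M1=-151/54, M2=-44/27, M3=83/18, M4=0
seg 0: a=-2, c=M0/2=0, d=(M1−M0)/(6·3)=-151/972, b=Δ0−h0·(2M0+M1)/6=367/108
seg 1: a=4, c=M1/2=-151/108, d=(M2−M1)/(6·1)=7/36, b=Δ1−h1·(2M1+M2)/6=-43/54
seg 2: a=2, c=M2/2=-22/27, d=(M3−M2)/(6·3)=337/972, b=Δ2−h2·(2M2+M3)/6=-325/108
seg 3: a=-5, c=M3/2=83/36, d=(M4−M3)/(6·1)=-83/108, b=Δ3−h3·(2M3+M4)/6=79/54
t_q=15/2 → seg 3, τ=1/2; S=-5+79/54·τ+83/36·τ²+-83/108·τ³=-1091/288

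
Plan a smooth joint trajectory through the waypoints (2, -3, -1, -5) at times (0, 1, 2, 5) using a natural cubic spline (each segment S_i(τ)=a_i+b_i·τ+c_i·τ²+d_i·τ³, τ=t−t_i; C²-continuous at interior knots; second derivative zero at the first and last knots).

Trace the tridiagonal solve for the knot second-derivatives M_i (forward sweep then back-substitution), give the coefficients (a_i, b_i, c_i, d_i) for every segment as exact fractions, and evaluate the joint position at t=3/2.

Δ: Δ0=-5, Δ1=2, Δ2=-4/3
row 1: diag=4, rhs=42; c'=1/4, d'=21/2
row 2: denom=8−1·1/4=31/4; d'=(-20−1·21/2)/(31/4)=-122/31
back: M2=-122/31
back: M1=21/2−1/4·-122/31=356/31
M: M0=0, M1=356/31, M2=-122/31, M3=0
seg 0: a=2, c=M0/2=0, d=(M1−M0)/(6·1)=178/93, b=Δ0−h0·(2M0+M1)/6=-643/93
seg 1: a=-3, c=M1/2=178/31, d=(M2−M1)/(6·1)=-239/93, b=Δ1−h1·(2M1+M2)/6=-109/93
seg 2: a=-1, c=M2/2=-61/31, d=(M3−M2)/(6·3)=61/279, b=Δ2−h2·(2M2+M3)/6=242/93
t_q=3/2 → seg 1, τ=1/2; S=-3+-109/93·τ+178/31·τ²+-239/93·τ³=-613/248

  seg 0: a=2 b=-643/93 c=0 d=178/93
  seg 1: a=-3 b=-109/93 c=178/31 d=-239/93
  seg 2: a=-1 b=242/93 c=-61/31 d=61/279
S(3/2) = -613/248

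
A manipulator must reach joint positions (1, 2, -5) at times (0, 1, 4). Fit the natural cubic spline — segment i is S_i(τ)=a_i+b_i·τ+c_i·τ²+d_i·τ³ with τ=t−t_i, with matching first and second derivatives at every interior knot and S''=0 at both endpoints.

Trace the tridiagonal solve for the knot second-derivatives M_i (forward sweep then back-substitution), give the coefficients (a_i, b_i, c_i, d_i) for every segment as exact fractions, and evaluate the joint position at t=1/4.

Δ: Δ0=1, Δ1=-7/3
row 1: diag=8, rhs=-20; c'=3/8, d'=-5/2
back: M1=-5/2
M: M0=0, M1=-5/2, M2=0
seg 0: a=1, c=M0/2=0, d=(M1−M0)/(6·1)=-5/12, b=Δ0−h0·(2M0+M1)/6=17/12
seg 1: a=2, c=M1/2=-5/4, d=(M2−M1)/(6·3)=5/36, b=Δ1−h1·(2M1+M2)/6=1/6
t_q=1/4 → seg 0, τ=1/4; S=1+17/12·τ+0·τ²+-5/12·τ³=345/256

  seg 0: a=1 b=17/12 c=0 d=-5/12
  seg 1: a=2 b=1/6 c=-5/4 d=5/36
S(1/4) = 345/256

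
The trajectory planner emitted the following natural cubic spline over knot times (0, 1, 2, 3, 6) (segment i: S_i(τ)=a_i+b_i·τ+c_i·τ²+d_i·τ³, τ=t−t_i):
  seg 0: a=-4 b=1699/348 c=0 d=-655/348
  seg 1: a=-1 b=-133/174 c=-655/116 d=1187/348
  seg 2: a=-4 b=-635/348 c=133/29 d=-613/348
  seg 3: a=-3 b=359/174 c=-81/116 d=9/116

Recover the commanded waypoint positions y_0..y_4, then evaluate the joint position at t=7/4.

y_0 = S_0(0) = a_0 = -4
y_1 = S_1(0) = a_1 = -1
y_2 = S_2(0) = a_2 = -4
y_3 = S_3(0) = a_3 = -3
y_4 = S_3(3) = -1
t_q=7/4 is in segment 1 (τ=3/4); S_1(τ)=-24577/7424

y_0=-4 y_1=-1 y_2=-4 y_3=-3 y_4=-1
S(7/4) = -24577/7424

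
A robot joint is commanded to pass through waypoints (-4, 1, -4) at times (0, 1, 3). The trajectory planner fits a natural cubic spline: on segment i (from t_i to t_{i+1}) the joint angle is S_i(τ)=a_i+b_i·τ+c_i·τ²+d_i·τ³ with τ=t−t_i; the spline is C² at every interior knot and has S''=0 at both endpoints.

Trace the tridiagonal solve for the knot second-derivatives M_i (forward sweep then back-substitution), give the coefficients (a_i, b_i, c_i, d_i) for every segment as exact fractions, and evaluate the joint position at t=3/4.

Δ: Δ0=5, Δ1=-5/2
row 1: diag=6, rhs=-45; c'=1/3, d'=-15/2
back: M1=-15/2
M: M0=0, M1=-15/2, M2=0
seg 0: a=-4, c=M0/2=0, d=(M1−M0)/(6·1)=-5/4, b=Δ0−h0·(2M0+M1)/6=25/4
seg 1: a=1, c=M1/2=-15/4, d=(M2−M1)/(6·2)=5/8, b=Δ1−h1·(2M1+M2)/6=5/2
t_q=3/4 → seg 0, τ=3/4; S=-4+25/4·τ+0·τ²+-5/4·τ³=41/256

  seg 0: a=-4 b=25/4 c=0 d=-5/4
  seg 1: a=1 b=5/2 c=-15/4 d=5/8
S(3/4) = 41/256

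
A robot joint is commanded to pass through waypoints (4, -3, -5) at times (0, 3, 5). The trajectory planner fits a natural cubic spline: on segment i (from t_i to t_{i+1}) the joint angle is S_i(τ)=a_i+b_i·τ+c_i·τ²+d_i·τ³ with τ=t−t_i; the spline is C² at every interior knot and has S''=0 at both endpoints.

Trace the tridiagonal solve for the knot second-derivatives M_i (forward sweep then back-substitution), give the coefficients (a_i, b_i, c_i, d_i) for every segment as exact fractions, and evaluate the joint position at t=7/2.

  seg 0: a=4 b=-41/15 c=0 d=2/45
  seg 1: a=-3 b=-23/15 c=2/5 d=-1/15
S(7/2) = -147/40

Δ: Δ0=-7/3, Δ1=-1
row 1: diag=10, rhs=8; c'=1/5, d'=4/5
back: M1=4/5
M: M0=0, M1=4/5, M2=0
seg 0: a=4, c=M0/2=0, d=(M1−M0)/(6·3)=2/45, b=Δ0−h0·(2M0+M1)/6=-41/15
seg 1: a=-3, c=M1/2=2/5, d=(M2−M1)/(6·2)=-1/15, b=Δ1−h1·(2M1+M2)/6=-23/15
t_q=7/2 → seg 1, τ=1/2; S=-3+-23/15·τ+2/5·τ²+-1/15·τ³=-147/40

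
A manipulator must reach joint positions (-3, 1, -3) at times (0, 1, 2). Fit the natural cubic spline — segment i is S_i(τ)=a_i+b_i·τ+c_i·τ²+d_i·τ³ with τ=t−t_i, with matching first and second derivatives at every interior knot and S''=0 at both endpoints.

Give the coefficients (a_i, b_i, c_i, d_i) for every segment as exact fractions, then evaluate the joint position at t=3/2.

  seg 0: a=-3 b=6 c=0 d=-2
  seg 1: a=1 b=0 c=-6 d=2
S(3/2) = -1/4

Δ: Δ0=4, Δ1=-4
row 1: diag=4, rhs=-48; c'=1/4, d'=-12
back: M1=-12
M: M0=0, M1=-12, M2=0
seg 0: a=-3, c=M0/2=0, d=(M1−M0)/(6·1)=-2, b=Δ0−h0·(2M0+M1)/6=6
seg 1: a=1, c=M1/2=-6, d=(M2−M1)/(6·1)=2, b=Δ1−h1·(2M1+M2)/6=0
t_q=3/2 → seg 1, τ=1/2; S=1+0·τ+-6·τ²+2·τ³=-1/4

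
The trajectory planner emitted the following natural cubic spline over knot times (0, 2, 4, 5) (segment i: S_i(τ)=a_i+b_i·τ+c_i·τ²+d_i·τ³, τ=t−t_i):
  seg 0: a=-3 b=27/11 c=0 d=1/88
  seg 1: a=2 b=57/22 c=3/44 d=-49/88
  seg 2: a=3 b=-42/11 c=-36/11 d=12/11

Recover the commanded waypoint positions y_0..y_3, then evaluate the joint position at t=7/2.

y_0 = S_0(0) = a_0 = -3
y_1 = S_1(0) = a_1 = 2
y_2 = S_2(0) = a_2 = 3
y_3 = S_2(1) = -3
t_q=7/2 is in segment 1 (τ=3/2); S_1(τ)=2929/704

y_0=-3 y_1=2 y_2=3 y_3=-3
S(7/2) = 2929/704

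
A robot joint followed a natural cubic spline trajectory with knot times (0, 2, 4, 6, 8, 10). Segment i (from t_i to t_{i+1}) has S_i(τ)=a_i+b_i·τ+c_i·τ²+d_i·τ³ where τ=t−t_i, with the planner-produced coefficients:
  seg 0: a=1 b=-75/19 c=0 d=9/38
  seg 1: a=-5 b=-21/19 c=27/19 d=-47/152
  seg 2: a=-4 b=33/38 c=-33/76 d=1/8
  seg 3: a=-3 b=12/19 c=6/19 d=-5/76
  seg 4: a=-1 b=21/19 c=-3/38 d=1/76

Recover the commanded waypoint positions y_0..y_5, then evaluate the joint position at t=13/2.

y_0 = S_0(0) = a_0 = 1
y_1 = S_1(0) = a_1 = -5
y_2 = S_2(0) = a_2 = -4
y_3 = S_3(0) = a_3 = -3
y_4 = S_4(0) = a_4 = -1
y_5 = S_4(2) = 1
t_q=13/2 is in segment 3 (τ=1/2); S_3(τ)=-1589/608

y_0=1 y_1=-5 y_2=-4 y_3=-3 y_4=-1 y_5=1
S(13/2) = -1589/608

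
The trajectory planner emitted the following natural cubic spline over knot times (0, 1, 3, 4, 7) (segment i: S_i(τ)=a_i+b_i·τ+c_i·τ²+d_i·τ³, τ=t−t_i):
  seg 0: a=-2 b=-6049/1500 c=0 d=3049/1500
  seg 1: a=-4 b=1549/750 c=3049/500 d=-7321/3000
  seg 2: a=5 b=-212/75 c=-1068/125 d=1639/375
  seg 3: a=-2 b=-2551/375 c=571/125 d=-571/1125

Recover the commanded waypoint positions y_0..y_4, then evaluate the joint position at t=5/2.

y_0=-2 y_1=-4 y_2=5 y_3=-2 y_4=5
S(5/2) = 36659/8000

y_0 = S_0(0) = a_0 = -2
y_1 = S_1(0) = a_1 = -4
y_2 = S_2(0) = a_2 = 5
y_3 = S_3(0) = a_3 = -2
y_4 = S_3(3) = 5
t_q=5/2 is in segment 1 (τ=3/2); S_1(τ)=36659/8000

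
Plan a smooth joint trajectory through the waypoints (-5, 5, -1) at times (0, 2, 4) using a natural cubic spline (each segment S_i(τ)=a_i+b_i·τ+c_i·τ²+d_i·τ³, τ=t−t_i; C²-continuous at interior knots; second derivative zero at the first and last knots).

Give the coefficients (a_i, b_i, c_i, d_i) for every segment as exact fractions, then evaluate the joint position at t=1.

  seg 0: a=-5 b=7 c=0 d=-1/2
  seg 1: a=5 b=1 c=-3 d=1/2
S(1) = 3/2

Δ: Δ0=5, Δ1=-3
row 1: diag=8, rhs=-48; c'=1/4, d'=-6
back: M1=-6
M: M0=0, M1=-6, M2=0
seg 0: a=-5, c=M0/2=0, d=(M1−M0)/(6·2)=-1/2, b=Δ0−h0·(2M0+M1)/6=7
seg 1: a=5, c=M1/2=-3, d=(M2−M1)/(6·2)=1/2, b=Δ1−h1·(2M1+M2)/6=1
t_q=1 → seg 0, τ=1; S=-5+7·τ+0·τ²+-1/2·τ³=3/2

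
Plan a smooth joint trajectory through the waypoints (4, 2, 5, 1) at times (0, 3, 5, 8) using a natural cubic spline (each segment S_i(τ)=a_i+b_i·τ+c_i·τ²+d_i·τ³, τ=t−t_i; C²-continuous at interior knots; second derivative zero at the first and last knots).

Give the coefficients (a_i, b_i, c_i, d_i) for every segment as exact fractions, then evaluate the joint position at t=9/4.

  seg 0: a=4 b=-73/48 c=0 d=41/432
  seg 1: a=2 b=25/24 c=41/48 d=-5/16
  seg 2: a=5 b=17/24 c=-49/48 d=49/432
S(9/4) = 1699/1024

Δ: Δ0=-2/3, Δ1=3/2, Δ2=-4/3
row 1: diag=10, rhs=13; c'=1/5, d'=13/10
row 2: denom=10−2·1/5=48/5; d'=(-17−2·13/10)/(48/5)=-49/24
back: M2=-49/24
back: M1=13/10−1/5·-49/24=41/24
M: M0=0, M1=41/24, M2=-49/24, M3=0
seg 0: a=4, c=M0/2=0, d=(M1−M0)/(6·3)=41/432, b=Δ0−h0·(2M0+M1)/6=-73/48
seg 1: a=2, c=M1/2=41/48, d=(M2−M1)/(6·2)=-5/16, b=Δ1−h1·(2M1+M2)/6=25/24
seg 2: a=5, c=M2/2=-49/48, d=(M3−M2)/(6·3)=49/432, b=Δ2−h2·(2M2+M3)/6=17/24
t_q=9/4 → seg 0, τ=9/4; S=4+-73/48·τ+0·τ²+41/432·τ³=1699/1024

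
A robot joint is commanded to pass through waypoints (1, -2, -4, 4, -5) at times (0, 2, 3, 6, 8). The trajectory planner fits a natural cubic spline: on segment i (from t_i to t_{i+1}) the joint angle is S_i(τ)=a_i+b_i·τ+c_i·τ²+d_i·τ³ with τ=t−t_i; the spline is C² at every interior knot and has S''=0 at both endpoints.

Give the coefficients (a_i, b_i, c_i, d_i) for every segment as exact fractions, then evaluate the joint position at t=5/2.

Δ: Δ0=-3/2, Δ1=-2, Δ2=8/3, Δ3=-9/2
row 1: diag=6, rhs=-3; c'=1/6, d'=-1/2
row 2: denom=8−1·1/6=47/6; d'=(28−1·-1/2)/(47/6)=171/47
row 3: denom=10−3·18/47=416/47; d'=(-43−3·171/47)/(416/47)=-1267/208
back: M3=-1267/208
back: M2=171/47−18/47·-1267/208=621/104
back: M1=-1/2−1/6·621/104=-311/208
M: M0=0, M1=-311/208, M2=621/104, M3=-1267/208, M4=0
seg 0: a=1, c=M0/2=0, d=(M1−M0)/(6·2)=-311/2496, b=Δ0−h0·(2M0+M1)/6=-625/624
seg 1: a=-2, c=M1/2=-311/416, d=(M2−M1)/(6·1)=1553/1248, b=Δ1−h1·(2M1+M2)/6=-779/312
seg 2: a=-4, c=M2/2=621/208, d=(M3−M2)/(6·3)=-193/288, b=Δ2−h2·(2M2+M3)/6=-323/1248
seg 3: a=4, c=M3/2=-1267/416, d=(M4−M3)/(6·2)=1267/2496, b=Δ3−h3·(2M3+M4)/6=-137/312
t_q=5/2 → seg 1, τ=1/2; S=-2+-779/312·τ+-311/416·τ²+1553/1248·τ³=-10915/3328

  seg 0: a=1 b=-625/624 c=0 d=-311/2496
  seg 1: a=-2 b=-779/312 c=-311/416 d=1553/1248
  seg 2: a=-4 b=-323/1248 c=621/208 d=-193/288
  seg 3: a=4 b=-137/312 c=-1267/416 d=1267/2496
S(5/2) = -10915/3328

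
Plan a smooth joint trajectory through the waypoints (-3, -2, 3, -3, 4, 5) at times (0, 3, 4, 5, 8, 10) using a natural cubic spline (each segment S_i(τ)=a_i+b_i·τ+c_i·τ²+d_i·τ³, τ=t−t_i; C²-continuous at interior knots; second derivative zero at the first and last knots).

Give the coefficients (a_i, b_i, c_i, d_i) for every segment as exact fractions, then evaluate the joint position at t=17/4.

Δ: Δ0=1/3, Δ1=5, Δ2=-6, Δ3=7/3, Δ4=1/2
row 1: diag=8, rhs=28; c'=1/8, d'=7/2
row 2: denom=4−1·1/8=31/8; d'=(-66−1·7/2)/(31/8)=-556/31
row 3: denom=8−1·8/31=240/31; d'=(50−1·-556/31)/(240/31)=351/40
row 4: denom=10−3·31/80=707/80; d'=(-11−3·351/40)/(707/80)=-2986/707
back: M4=-2986/707
back: M3=351/40−31/80·-2986/707=7361/707
back: M2=-556/31−8/31·7361/707=-14580/707
back: M1=7/2−1/8·-14580/707=4297/707
M: M0=0, M1=4297/707, M2=-14580/707, M3=7361/707, M4=-2986/707, M5=0
seg 0: a=-3, c=M0/2=0, d=(M1−M0)/(6·3)=4297/12726, b=Δ0−h0·(2M0+M1)/6=-11477/4242
seg 1: a=-2, c=M1/2=4297/1414, d=(M2−M1)/(6·1)=-18877/4242, b=Δ1−h1·(2M1+M2)/6=13598/2121
seg 2: a=3, c=M2/2=-7290/707, d=(M3−M2)/(6·1)=21941/4242, b=Δ2−h2·(2M2+M3)/6=-3653/4242
seg 3: a=-3, c=M3/2=7361/1414, d=(M4−M3)/(6·3)=-3449/4242, b=Δ3−h3·(2M3+M4)/6=-12655/2121
seg 4: a=4, c=M4/2=-1493/707, d=(M5−M4)/(6·2)=1493/4242, b=Δ4−h4·(2M4+M5)/6=14065/4242
t_q=17/4 → seg 2, τ=1/4; S=3+-3653/4242·τ+-7290/707·τ²+21941/4242·τ³=200999/90496

  seg 0: a=-3 b=-11477/4242 c=0 d=4297/12726
  seg 1: a=-2 b=13598/2121 c=4297/1414 d=-18877/4242
  seg 2: a=3 b=-3653/4242 c=-7290/707 d=21941/4242
  seg 3: a=-3 b=-12655/2121 c=7361/1414 d=-3449/4242
  seg 4: a=4 b=14065/4242 c=-1493/707 d=1493/4242
S(17/4) = 200999/90496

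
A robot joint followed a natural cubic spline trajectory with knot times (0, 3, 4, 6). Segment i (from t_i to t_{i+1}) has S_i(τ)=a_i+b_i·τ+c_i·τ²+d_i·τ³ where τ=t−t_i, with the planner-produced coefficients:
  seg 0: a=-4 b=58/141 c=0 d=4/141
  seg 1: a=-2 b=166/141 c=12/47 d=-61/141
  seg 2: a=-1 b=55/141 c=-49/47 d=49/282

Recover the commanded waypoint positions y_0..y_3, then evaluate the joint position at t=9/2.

y_0 = S_0(0) = a_0 = -4
y_1 = S_1(0) = a_1 = -2
y_2 = S_2(0) = a_2 = -1
y_3 = S_2(2) = -3
t_q=9/2 is in segment 2 (τ=1/2); S_2(τ)=-785/752

y_0=-4 y_1=-2 y_2=-1 y_3=-3
S(9/2) = -785/752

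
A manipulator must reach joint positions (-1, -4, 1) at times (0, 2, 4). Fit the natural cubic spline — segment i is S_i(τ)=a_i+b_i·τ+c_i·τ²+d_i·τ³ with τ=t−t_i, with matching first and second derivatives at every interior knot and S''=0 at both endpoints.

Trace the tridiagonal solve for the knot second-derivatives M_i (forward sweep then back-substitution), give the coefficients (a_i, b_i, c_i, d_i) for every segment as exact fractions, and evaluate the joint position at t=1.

Δ: Δ0=-3/2, Δ1=5/2
row 1: diag=8, rhs=24; c'=1/4, d'=3
back: M1=3
M: M0=0, M1=3, M2=0
seg 0: a=-1, c=M0/2=0, d=(M1−M0)/(6·2)=1/4, b=Δ0−h0·(2M0+M1)/6=-5/2
seg 1: a=-4, c=M1/2=3/2, d=(M2−M1)/(6·2)=-1/4, b=Δ1−h1·(2M1+M2)/6=1/2
t_q=1 → seg 0, τ=1; S=-1+-5/2·τ+0·τ²+1/4·τ³=-13/4

  seg 0: a=-1 b=-5/2 c=0 d=1/4
  seg 1: a=-4 b=1/2 c=3/2 d=-1/4
S(1) = -13/4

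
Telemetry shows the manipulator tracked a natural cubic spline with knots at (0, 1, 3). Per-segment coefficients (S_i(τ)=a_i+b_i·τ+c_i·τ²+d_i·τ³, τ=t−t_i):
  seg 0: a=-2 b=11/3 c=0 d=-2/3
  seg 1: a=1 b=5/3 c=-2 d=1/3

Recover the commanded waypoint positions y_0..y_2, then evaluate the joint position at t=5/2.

y_0=-2 y_1=1 y_2=-1
S(5/2) = 1/8

y_0 = S_0(0) = a_0 = -2
y_1 = S_1(0) = a_1 = 1
y_2 = S_1(2) = -1
t_q=5/2 is in segment 1 (τ=3/2); S_1(τ)=1/8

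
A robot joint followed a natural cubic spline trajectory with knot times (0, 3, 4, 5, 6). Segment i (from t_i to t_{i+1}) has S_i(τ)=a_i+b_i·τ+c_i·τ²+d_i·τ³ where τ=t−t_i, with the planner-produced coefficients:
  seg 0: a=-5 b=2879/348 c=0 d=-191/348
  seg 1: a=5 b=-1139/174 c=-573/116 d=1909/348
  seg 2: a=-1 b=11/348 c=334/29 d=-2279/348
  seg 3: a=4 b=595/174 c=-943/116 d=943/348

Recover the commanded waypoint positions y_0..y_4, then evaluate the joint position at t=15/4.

y_0=-5 y_1=5 y_2=-1 y_3=4 y_4=2
S(15/4) = -2775/7424

y_0 = S_0(0) = a_0 = -5
y_1 = S_1(0) = a_1 = 5
y_2 = S_2(0) = a_2 = -1
y_3 = S_3(0) = a_3 = 4
y_4 = S_3(1) = 2
t_q=15/4 is in segment 1 (τ=3/4); S_1(τ)=-2775/7424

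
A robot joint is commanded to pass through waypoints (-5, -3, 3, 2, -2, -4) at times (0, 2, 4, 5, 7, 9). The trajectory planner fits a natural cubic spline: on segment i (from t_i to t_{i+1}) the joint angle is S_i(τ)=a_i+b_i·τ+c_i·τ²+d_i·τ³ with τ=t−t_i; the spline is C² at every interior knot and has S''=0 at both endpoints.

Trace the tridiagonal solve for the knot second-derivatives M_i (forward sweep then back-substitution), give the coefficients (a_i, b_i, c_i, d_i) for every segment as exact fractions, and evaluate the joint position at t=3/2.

Δ: Δ0=1, Δ1=3, Δ2=-1, Δ3=-2, Δ4=-1
row 1: diag=8, rhs=12; c'=1/4, d'=3/2
row 2: denom=6−2·1/4=11/2; d'=(-24−2·3/2)/(11/2)=-54/11
row 3: denom=6−1·2/11=64/11; d'=(-6−1·-54/11)/(64/11)=-3/16
row 4: denom=8−2·11/32=117/16; d'=(6−2·-3/16)/(117/16)=34/39
back: M4=34/39
back: M3=-3/16−11/32·34/39=-19/39
back: M2=-54/11−2/11·-19/39=-188/39
back: M1=3/2−1/4·-188/39=211/78
M: M0=0, M1=211/78, M2=-188/39, M3=-19/39, M4=34/39, M5=0
seg 0: a=-5, c=M0/2=0, d=(M1−M0)/(6·2)=211/936, b=Δ0−h0·(2M0+M1)/6=23/234
seg 1: a=-3, c=M1/2=211/156, d=(M2−M1)/(6·2)=-587/936, b=Δ1−h1·(2M1+M2)/6=328/117
seg 2: a=3, c=M2/2=-94/39, d=(M3−M2)/(6·1)=13/18, b=Δ2−h2·(2M2+M3)/6=161/234
seg 3: a=2, c=M3/2=-19/78, d=(M4−M3)/(6·2)=53/468, b=Δ3−h3·(2M3+M4)/6=-230/117
seg 4: a=-2, c=M4/2=17/39, d=(M5−M4)/(6·2)=-17/234, b=Δ4−h4·(2M4+M5)/6=-185/117
t_q=3/2 → seg 0, τ=3/2; S=-5+23/234·τ+0·τ²+211/936·τ³=-10213/2496

  seg 0: a=-5 b=23/234 c=0 d=211/936
  seg 1: a=-3 b=328/117 c=211/156 d=-587/936
  seg 2: a=3 b=161/234 c=-94/39 d=13/18
  seg 3: a=2 b=-230/117 c=-19/78 d=53/468
  seg 4: a=-2 b=-185/117 c=17/39 d=-17/234
S(3/2) = -10213/2496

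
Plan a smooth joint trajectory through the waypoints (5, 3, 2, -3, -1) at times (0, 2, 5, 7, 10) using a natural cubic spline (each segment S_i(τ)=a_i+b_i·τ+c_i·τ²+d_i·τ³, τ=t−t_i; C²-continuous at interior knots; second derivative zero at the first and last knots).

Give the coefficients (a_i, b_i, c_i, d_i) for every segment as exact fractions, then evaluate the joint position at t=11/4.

  seg 0: a=5 b=-583/435 c=0 d=37/435
  seg 1: a=3 b=-139/435 c=74/145 d=-224/1305
  seg 2: a=2 b=-823/435 c=-30/29 d=1271/3480
  seg 3: a=-3 b=-1433/870 c=671/580 d=-671/5220
S(11/4) = 119/40

Δ: Δ0=-1, Δ1=-1/3, Δ2=-5/2, Δ3=2/3
row 1: diag=10, rhs=4; c'=3/10, d'=2/5
row 2: denom=10−3·3/10=91/10; d'=(-13−3·2/5)/(91/10)=-142/91
row 3: denom=10−2·20/91=870/91; d'=(19−2·-142/91)/(870/91)=671/290
back: M3=671/290
back: M2=-142/91−20/91·671/290=-60/29
back: M1=2/5−3/10·-60/29=148/145
M: M0=0, M1=148/145, M2=-60/29, M3=671/290, M4=0
seg 0: a=5, c=M0/2=0, d=(M1−M0)/(6·2)=37/435, b=Δ0−h0·(2M0+M1)/6=-583/435
seg 1: a=3, c=M1/2=74/145, d=(M2−M1)/(6·3)=-224/1305, b=Δ1−h1·(2M1+M2)/6=-139/435
seg 2: a=2, c=M2/2=-30/29, d=(M3−M2)/(6·2)=1271/3480, b=Δ2−h2·(2M2+M3)/6=-823/435
seg 3: a=-3, c=M3/2=671/580, d=(M4−M3)/(6·3)=-671/5220, b=Δ3−h3·(2M3+M4)/6=-1433/870
t_q=11/4 → seg 1, τ=3/4; S=3+-139/435·τ+74/145·τ²+-224/1305·τ³=119/40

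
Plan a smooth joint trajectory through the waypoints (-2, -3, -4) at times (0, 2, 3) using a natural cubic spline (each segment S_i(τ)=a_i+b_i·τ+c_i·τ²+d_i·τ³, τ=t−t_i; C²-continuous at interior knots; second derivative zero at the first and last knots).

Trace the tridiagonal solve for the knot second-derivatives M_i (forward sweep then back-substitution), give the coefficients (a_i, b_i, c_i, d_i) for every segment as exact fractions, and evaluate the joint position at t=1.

Δ: Δ0=-1/2, Δ1=-1
row 1: diag=6, rhs=-3; c'=1/6, d'=-1/2
back: M1=-1/2
M: M0=0, M1=-1/2, M2=0
seg 0: a=-2, c=M0/2=0, d=(M1−M0)/(6·2)=-1/24, b=Δ0−h0·(2M0+M1)/6=-1/3
seg 1: a=-3, c=M1/2=-1/4, d=(M2−M1)/(6·1)=1/12, b=Δ1−h1·(2M1+M2)/6=-5/6
t_q=1 → seg 0, τ=1; S=-2+-1/3·τ+0·τ²+-1/24·τ³=-19/8

  seg 0: a=-2 b=-1/3 c=0 d=-1/24
  seg 1: a=-3 b=-5/6 c=-1/4 d=1/12
S(1) = -19/8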